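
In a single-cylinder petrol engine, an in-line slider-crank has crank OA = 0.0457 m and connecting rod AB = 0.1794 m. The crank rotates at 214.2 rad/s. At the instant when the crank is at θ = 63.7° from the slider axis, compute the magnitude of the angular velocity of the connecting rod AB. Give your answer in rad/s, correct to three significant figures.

ω = 214.2 rad/s
The rod makes angle φ with the slider axis where L sinφ = r sinθ; differentiating, L cosφ·φ̇ = r ω cosθ.
L cosφ = √(L² − r² sin²θ) = 0.17466 m.
|ω_rod| = r ω |cosθ| / √(L² − r² sin²θ) = 0.0457·214.2·0.44307/0.17466 = 24.832 rad/s.

24.8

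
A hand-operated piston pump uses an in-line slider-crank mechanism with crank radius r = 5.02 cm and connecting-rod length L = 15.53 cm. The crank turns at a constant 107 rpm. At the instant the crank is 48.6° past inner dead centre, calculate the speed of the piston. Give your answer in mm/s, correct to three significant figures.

ω = 2π·107/60 = 11.21 rad/s
For an in-line slider-crank, x = r cosθ + √(L² − r² sin²θ), so v = −rω sinθ·[1 + r cosθ/√(L² − r² sin²θ)].
With r = 0.0502 m, L = 0.1553 m, θ = 48.6°: √(L² − r² sin²θ) = 0.15067 m.
v = −0.0502·11.21·0.75011·[1 + 0.0502·0.66131/0.15067] = -0.5149 m/s.
|v| = 0.5149 m/s = 514.9 mm/s.

515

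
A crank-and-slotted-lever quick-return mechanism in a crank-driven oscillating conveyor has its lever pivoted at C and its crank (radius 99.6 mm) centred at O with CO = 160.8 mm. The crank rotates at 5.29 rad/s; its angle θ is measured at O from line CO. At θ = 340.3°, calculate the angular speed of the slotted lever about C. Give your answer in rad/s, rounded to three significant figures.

2.01

ω = 5.29 rad/s
Crank pin A relative to C: A = (d + r cosθ, r sinθ); lever angle φ = atan2(r sinθ, d + r cosθ).
Differentiating tanφ: φ̇ = rω(d cosθ + r)/(d² + r² + 2dr cosθ).
d² + r² + 2dr cosθ = |CA|² = 0.0659334 m²;  d cosθ + r = +0.25099 m.
|ω_lever| = |0.0996·5.29·+0.25099| / 0.0659334 = 2.0057 rad/s.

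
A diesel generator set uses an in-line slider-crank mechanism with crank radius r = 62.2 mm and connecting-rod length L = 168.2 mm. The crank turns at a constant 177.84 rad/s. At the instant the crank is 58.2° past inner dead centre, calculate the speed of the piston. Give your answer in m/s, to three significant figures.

ω = 177.8 rad/s
For an in-line slider-crank, x = r cosθ + √(L² − r² sin²θ), so v = −rω sinθ·[1 + r cosθ/√(L² − r² sin²θ)].
With r = 0.0622 m, L = 0.1682 m, θ = 58.2°: √(L² − r² sin²θ) = 0.15968 m.
v = −0.0622·177.8·0.84989·[1 + 0.0622·0.52696/0.15968] = -11.331 m/s.
|v| = 11.331 m/s.

11.3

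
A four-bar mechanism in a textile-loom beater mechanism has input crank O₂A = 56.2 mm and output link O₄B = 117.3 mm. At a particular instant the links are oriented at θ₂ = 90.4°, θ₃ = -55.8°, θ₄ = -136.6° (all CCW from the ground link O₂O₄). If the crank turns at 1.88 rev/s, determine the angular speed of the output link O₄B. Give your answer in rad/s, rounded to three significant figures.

ω₂ = 11.81 rad/s (from 1.88 rev/s).
Differentiating the loop-closure r₂e^{iθ₂}+r₃e^{iθ₃}=r₁+r₄e^{iθ₄} gives r₂ω₂e^{iθ₂}+r₃ω₃e^{iθ₃}=r₄ω₄e^{iθ₄}.
Eliminating the other unknown: ω₄ = r₂ω₂ sin(θ₂−θ₃) / [r₄ sin(θ₄−θ₃)].
Numerator sine = +0.55630; denominator sine = -0.98714.
Result = 0.0562·11.81·(+0.55630) / (0.1173·(-0.98714)) = -3.1894 rad/s; magnitude 3.1894 rad/s.

3.19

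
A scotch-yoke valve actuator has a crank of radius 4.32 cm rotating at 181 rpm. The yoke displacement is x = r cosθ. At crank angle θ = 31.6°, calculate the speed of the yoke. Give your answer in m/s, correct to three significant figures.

0.429

ω = 18.95 rad/s (from 181 rpm).
x = r cosθ ⇒ ẋ = −rω sinθ.
|v| = rω|sinθ| = 0.0432·18.95·|sin 31.6°| = 0.42905 m/s.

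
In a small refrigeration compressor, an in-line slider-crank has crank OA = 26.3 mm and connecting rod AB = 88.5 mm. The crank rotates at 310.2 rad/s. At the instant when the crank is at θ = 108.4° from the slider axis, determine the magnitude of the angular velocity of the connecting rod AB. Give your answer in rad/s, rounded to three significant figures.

30.3

ω = 310.2 rad/s
The rod makes angle φ with the slider axis where L sinφ = r sinθ; differentiating, L cosφ·φ̇ = r ω cosθ.
L cosφ = √(L² − r² sin²θ) = 0.084909 m.
|ω_rod| = r ω |cosθ| / √(L² − r² sin²θ) = 0.0263·310.2·0.31565/0.084909 = 30.328 rad/s.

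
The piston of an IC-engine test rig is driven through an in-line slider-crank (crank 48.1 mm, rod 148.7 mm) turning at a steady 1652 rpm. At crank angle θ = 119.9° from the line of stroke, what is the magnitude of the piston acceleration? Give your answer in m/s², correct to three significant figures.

951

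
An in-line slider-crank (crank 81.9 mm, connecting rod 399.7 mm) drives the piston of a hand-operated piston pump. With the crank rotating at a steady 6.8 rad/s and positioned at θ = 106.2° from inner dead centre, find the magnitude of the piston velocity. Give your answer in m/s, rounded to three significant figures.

ω = 6.8 rad/s
For an in-line slider-crank, x = r cosθ + √(L² − r² sin²θ), so v = −rω sinθ·[1 + r cosθ/√(L² − r² sin²θ)].
With r = 0.0819 m, L = 0.3997 m, θ = 106.2°: √(L² − r² sin²θ) = 0.39189 m.
v = −0.0819·6.8·0.96029·[1 + 0.0819·-0.27899/0.39189] = -0.50362 m/s.
|v| = 0.50362 m/s.

0.504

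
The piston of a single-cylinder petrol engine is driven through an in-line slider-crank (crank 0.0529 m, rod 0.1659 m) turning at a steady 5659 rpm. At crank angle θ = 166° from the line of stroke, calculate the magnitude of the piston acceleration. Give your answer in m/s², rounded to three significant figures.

ω = 2π·5659/60 = 592.6 rad/s
x(θ) = r cosθ + √(L² − r² sin²θ); with ω constant, a = ω²·d²x/dθ².
d²x/dθ² = −r cosθ − r²(cos2θ)/√u − r⁴ sin²2θ/(4u^{3/2}),  u = L² − r² sin²θ = 0.027359 m².
Substituting r = 0.0529 m, L = 0.1659 m, θ = 166°: d²x/dθ² = +0.036295 m.
a = ω²·d²x/dθ² = (592.6)²·(+0.036295) = +12746 m/s²;  |a| = 12746 m/s².

12700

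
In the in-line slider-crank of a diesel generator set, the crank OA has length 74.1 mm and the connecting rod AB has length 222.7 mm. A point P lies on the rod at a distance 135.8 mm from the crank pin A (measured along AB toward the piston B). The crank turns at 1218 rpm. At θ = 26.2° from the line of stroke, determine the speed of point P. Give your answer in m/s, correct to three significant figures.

ω = 127.5 rad/s.  Crank-pin speed |V_A| = rω = 9.4514 m/s, perpendicular to OA.
Rod angle: sinφ = −(r/L) sinθ ⇒ φ = -8.448°; ω_rod = −rω cosθ/√(L²−r²sin²θ) = -38.497 rad/s.
V_P = V_A + ω_rod × AP, with AP = 0.1358 m along the rod.
Components: V_Px = −rω sinθ − a·ω_rod·sinφ = -4.9408 m/s;  V_Py = rω cosθ + a·ω_rod·cosφ = +3.3091 m/s.
|V_P| = √(V_Px² + V_Py²) = 5.9466 m/s.

5.95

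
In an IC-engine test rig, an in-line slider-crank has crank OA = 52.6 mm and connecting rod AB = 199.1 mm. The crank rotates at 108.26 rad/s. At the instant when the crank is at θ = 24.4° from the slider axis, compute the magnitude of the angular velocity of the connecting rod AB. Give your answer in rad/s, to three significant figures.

ω = 108.3 rad/s
The rod makes angle φ with the slider axis where L sinφ = r sinθ; differentiating, L cosφ·φ̇ = r ω cosθ.
L cosφ = √(L² − r² sin²θ) = 0.19791 m.
|ω_rod| = r ω |cosθ| / √(L² − r² sin²θ) = 0.0526·108.3·0.91068/0.19791 = 26.203 rad/s.

26.2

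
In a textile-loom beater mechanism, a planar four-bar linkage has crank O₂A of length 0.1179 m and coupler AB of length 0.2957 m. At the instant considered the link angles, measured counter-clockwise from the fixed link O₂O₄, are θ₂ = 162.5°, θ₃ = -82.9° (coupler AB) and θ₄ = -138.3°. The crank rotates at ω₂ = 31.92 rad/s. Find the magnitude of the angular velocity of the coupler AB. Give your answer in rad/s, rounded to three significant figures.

13.3

ω₂ = 31.92 rad/s
Differentiating the loop-closure r₂e^{iθ₂}+r₃e^{iθ₃}=r₁+r₄e^{iθ₄} gives r₂ω₂e^{iθ₂}+r₃ω₃e^{iθ₃}=r₄ω₄e^{iθ₄}.
Eliminating the other unknown: ω₃ = r₂ω₂ sin(θ₄−θ₂) / [r₃ sin(θ₃−θ₄)].
Numerator sine = +0.85896; denominator sine = +0.82314.
Result = 0.1179·31.92·(+0.85896) / (0.2957·(+0.82314)) = +13.281 rad/s; magnitude 13.281 rad/s.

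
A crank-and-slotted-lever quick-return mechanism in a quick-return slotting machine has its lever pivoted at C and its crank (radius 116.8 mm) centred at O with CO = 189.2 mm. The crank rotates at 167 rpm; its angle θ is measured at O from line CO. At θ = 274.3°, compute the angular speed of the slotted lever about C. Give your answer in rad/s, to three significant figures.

ω = 17.49 rad/s (from 167 rpm).
Crank pin A relative to C: A = (d + r cosθ, r sinθ); lever angle φ = atan2(r sinθ, d + r cosθ).
Differentiating tanφ: φ̇ = rω(d cosθ + r)/(d² + r² + 2dr cosθ).
d² + r² + 2dr cosθ = |CA|² = 0.0527527 m²;  d cosθ + r = +0.13099 m.
|ω_lever| = |0.1168·17.49·+0.13099| / 0.0527527 = 5.0719 rad/s.

5.07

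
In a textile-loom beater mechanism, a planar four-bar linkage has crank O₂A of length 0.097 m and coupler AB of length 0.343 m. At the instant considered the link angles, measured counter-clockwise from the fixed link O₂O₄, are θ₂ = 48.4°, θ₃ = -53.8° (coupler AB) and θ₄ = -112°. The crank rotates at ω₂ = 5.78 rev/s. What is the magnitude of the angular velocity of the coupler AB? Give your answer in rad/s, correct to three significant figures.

ω₂ = 36.32 rad/s (from 5.78 rev/s).
Differentiating the loop-closure r₂e^{iθ₂}+r₃e^{iθ₃}=r₁+r₄e^{iθ₄} gives r₂ω₂e^{iθ₂}+r₃ω₃e^{iθ₃}=r₄ω₄e^{iθ₄}.
Eliminating the other unknown: ω₃ = r₂ω₂ sin(θ₄−θ₂) / [r₃ sin(θ₃−θ₄)].
Numerator sine = -0.33545; denominator sine = +0.84989.
Result = 0.097·36.32·(-0.33545) / (0.343·(+0.84989)) = -4.0537 rad/s; magnitude 4.0537 rad/s.

4.05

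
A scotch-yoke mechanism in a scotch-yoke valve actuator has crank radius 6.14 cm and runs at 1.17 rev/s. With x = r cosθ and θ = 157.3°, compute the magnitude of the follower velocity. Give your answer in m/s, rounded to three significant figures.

ω = 7.351 rad/s (from 1.17 rev/s).
x = r cosθ ⇒ ẋ = −rω sinθ.
|v| = rω|sinθ| = 0.0614·7.351·|sin 157.3°| = 0.17419 m/s.

0.174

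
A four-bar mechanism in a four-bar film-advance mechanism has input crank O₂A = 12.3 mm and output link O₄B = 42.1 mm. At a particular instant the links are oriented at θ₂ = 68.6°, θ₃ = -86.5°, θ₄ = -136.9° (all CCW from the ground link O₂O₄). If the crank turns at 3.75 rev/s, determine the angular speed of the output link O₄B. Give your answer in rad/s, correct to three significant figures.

3.76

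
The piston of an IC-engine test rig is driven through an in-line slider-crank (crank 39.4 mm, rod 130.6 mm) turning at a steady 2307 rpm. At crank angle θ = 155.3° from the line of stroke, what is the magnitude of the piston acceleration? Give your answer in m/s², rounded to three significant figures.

ω = 2π·2307/60 = 241.6 rad/s
x(θ) = r cosθ + √(L² − r² sin²θ); with ω constant, a = ω²·d²x/dθ².
d²x/dθ² = −r cosθ − r²(cos2θ)/√u − r⁴ sin²2θ/(4u^{3/2}),  u = L² − r² sin²θ = 0.0167853 m².
Substituting r = 0.0394 m, L = 0.1306 m, θ = 155.3°: d²x/dθ² = +0.027838 m.
a = ω²·d²x/dθ² = (241.6)²·(+0.027838) = +1624.8 m/s²;  |a| = 1624.8 m/s².

1620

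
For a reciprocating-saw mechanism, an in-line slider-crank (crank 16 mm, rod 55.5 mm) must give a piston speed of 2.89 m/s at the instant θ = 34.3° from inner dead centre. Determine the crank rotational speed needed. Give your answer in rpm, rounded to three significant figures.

2470

For an in-line slider-crank, |v_piston| = rω|sinθ|·[1 + r cosθ/√(L² − r² sin²θ)].
With r = 0.016 m, L = 0.0555 m, θ = 34.3°: the bracketed kinematic factor |dx/dθ| = 0.011193 m.
ω = v/|dx/dθ| = 2.89/0.011193 = 258.21 rad/s.
N = 60ω/(2π) = 2465.7 rpm.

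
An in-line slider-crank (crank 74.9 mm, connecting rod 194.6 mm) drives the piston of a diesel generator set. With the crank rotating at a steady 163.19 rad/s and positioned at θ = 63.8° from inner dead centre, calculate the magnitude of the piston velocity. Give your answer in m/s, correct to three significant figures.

13.0

ω = 163.2 rad/s
For an in-line slider-crank, x = r cosθ + √(L² − r² sin²θ), so v = −rω sinθ·[1 + r cosθ/√(L² − r² sin²θ)].
With r = 0.0749 m, L = 0.1946 m, θ = 63.8°: √(L² − r² sin²θ) = 0.18263 m.
v = −0.0749·163.2·0.89726·[1 + 0.0749·0.44151/0.18263] = -12.953 m/s.
|v| = 12.953 m/s.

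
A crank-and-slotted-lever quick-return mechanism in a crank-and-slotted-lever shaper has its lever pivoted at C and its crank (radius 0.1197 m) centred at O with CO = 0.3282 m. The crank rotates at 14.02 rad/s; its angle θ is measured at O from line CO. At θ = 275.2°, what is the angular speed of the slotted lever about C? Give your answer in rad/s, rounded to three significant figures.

1.94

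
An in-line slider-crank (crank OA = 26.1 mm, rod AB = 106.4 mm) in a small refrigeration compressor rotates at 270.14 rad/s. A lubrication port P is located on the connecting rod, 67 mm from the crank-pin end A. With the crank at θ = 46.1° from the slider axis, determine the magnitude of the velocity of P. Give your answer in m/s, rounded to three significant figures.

ω = 270.1 rad/s.  Crank-pin speed |V_A| = rω = 7.0507 m/s, perpendicular to OA.
Rod angle: sinφ = −(r/L) sinθ ⇒ φ = -10.181°; ω_rod = −rω cosθ/√(L²−r²sin²θ) = -46.684 rad/s.
V_P = V_A + ω_rod × AP, with AP = 0.067 m along the rod.
Components: V_Px = −rω sinθ − a·ω_rod·sinφ = -5.6332 m/s;  V_Py = rω cosθ + a·ω_rod·cosφ = +1.8104 m/s.
|V_P| = √(V_Px² + V_Py²) = 5.917 m/s.

5.92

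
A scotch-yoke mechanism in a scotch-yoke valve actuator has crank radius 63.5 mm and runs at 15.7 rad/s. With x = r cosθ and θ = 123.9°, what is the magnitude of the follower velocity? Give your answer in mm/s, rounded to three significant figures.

827

ω = 15.7 rad/s
x = r cosθ ⇒ ẋ = −rω sinθ.
|v| = rω|sinθ| = 0.0635·15.7·|sin 123.9°| = 0.82748 m/s = 827.48 mm/s.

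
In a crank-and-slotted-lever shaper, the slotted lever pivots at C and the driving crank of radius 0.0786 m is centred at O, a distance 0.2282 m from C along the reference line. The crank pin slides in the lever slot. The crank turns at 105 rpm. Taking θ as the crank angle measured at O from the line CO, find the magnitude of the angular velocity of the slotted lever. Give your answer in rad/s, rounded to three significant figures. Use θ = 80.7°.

ω = 11 rad/s (from 105 rpm).
Crank pin A relative to C: A = (d + r cosθ, r sinθ); lever angle φ = atan2(r sinθ, d + r cosθ).
Differentiating tanφ: φ̇ = rω(d cosθ + r)/(d² + r² + 2dr cosθ).
d² + r² + 2dr cosθ = |CA|² = 0.0640504 m²;  d cosθ + r = +0.11548 m.
|ω_lever| = |0.0786·11·+0.11548| / 0.0640504 = 1.5582 rad/s.

1.56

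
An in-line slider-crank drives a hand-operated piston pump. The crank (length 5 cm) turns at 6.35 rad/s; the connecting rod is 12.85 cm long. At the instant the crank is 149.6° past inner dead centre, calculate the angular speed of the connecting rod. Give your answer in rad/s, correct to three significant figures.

2.17

ω = 6.35 rad/s
The rod makes angle φ with the slider axis where L sinφ = r sinθ; differentiating, L cosφ·φ̇ = r ω cosθ.
L cosφ = √(L² − r² sin²θ) = 0.12598 m.
|ω_rod| = r ω |cosθ| / √(L² − r² sin²θ) = 0.05·6.35·0.86251/0.12598 = 2.1737 rad/s.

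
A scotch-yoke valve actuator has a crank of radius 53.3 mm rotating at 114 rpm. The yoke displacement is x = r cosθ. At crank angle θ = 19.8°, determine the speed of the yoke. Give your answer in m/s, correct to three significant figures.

ω = 11.94 rad/s (from 114 rpm).
x = r cosθ ⇒ ẋ = −rω sinθ.
|v| = rω|sinθ| = 0.0533·11.94·|sin 19.8°| = 0.21554 m/s.

0.216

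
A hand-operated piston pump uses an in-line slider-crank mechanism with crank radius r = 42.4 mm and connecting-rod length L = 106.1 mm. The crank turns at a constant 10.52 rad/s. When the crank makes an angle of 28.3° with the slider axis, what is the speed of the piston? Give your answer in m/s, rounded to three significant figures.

0.287

ω = 10.52 rad/s
For an in-line slider-crank, x = r cosθ + √(L² − r² sin²θ), so v = −rω sinθ·[1 + r cosθ/√(L² − r² sin²θ)].
With r = 0.0424 m, L = 0.1061 m, θ = 28.3°: √(L² − r² sin²θ) = 0.10418 m.
v = −0.0424·10.52·0.47409·[1 + 0.0424·0.88048/0.10418] = -0.28724 m/s.
|v| = 0.28724 m/s.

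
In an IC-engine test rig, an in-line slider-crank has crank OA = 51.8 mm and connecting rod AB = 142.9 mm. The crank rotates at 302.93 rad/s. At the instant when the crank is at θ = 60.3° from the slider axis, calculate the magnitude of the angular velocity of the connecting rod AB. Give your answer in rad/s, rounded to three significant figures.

57.3

ω = 302.9 rad/s
The rod makes angle φ with the slider axis where L sinφ = r sinθ; differentiating, L cosφ·φ̇ = r ω cosθ.
L cosφ = √(L² − r² sin²θ) = 0.13563 m.
|ω_rod| = r ω |cosθ| / √(L² − r² sin²θ) = 0.0518·302.9·0.49546/0.13563 = 57.322 rad/s.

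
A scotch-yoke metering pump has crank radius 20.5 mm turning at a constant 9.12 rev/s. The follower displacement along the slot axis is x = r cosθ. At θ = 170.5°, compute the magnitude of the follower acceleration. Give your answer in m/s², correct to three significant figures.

ω = 57.3 rad/s (from 9.12 rev/s).
x = r cosθ ⇒ ẍ = −rω² cosθ (ω constant).
|a| = rω²|cosθ| = 0.0205·(57.3)²·|cos 170.5°| = 66.391 m/s².

66.4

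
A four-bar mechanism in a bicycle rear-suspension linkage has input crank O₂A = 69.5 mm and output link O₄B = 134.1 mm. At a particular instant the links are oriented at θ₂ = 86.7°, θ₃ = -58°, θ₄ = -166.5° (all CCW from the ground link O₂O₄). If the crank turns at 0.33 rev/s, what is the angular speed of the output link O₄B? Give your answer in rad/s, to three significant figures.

0.655

ω₂ = 2.073 rad/s (from 0.33 rev/s).
Differentiating the loop-closure r₂e^{iθ₂}+r₃e^{iθ₃}=r₁+r₄e^{iθ₄} gives r₂ω₂e^{iθ₂}+r₃ω₃e^{iθ₃}=r₄ω₄e^{iθ₄}.
Eliminating the other unknown: ω₄ = r₂ω₂ sin(θ₂−θ₃) / [r₄ sin(θ₄−θ₃)].
Numerator sine = +0.57786; denominator sine = -0.94832.
Result = 0.0695·2.073·(+0.57786) / (0.1341·(-0.94832)) = -0.65481 rad/s; magnitude 0.65481 rad/s.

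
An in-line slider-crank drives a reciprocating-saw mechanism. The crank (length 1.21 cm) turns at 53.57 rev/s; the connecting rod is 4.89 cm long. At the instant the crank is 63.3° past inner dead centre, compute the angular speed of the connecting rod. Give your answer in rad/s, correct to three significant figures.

38.4

ω = 336.6 rad/s (converted from 53.57 rev/s).
The rod makes angle φ with the slider axis where L sinφ = r sinθ; differentiating, L cosφ·φ̇ = r ω cosθ.
L cosφ = √(L² − r² sin²θ) = 0.04769 m.
|ω_rod| = r ω |cosθ| / √(L² − r² sin²θ) = 0.0121·336.6·0.44932/0.04769 = 38.372 rad/s.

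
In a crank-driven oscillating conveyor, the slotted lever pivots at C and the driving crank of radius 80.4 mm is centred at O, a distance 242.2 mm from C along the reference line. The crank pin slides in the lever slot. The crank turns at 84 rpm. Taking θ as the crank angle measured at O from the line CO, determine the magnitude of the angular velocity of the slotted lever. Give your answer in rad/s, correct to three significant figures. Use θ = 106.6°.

ω = 8.796 rad/s (from 84 rpm).
Crank pin A relative to C: A = (d + r cosθ, r sinθ); lever angle φ = atan2(r sinθ, d + r cosθ).
Differentiating tanφ: φ̇ = rω(d cosθ + r)/(d² + r² + 2dr cosθ).
d² + r² + 2dr cosθ = |CA|² = 0.0539986 m²;  d cosθ + r = +0.011206 m.
|ω_lever| = |0.0804·8.796·+0.011206| / 0.0539986 = 0.14677 rad/s.

0.147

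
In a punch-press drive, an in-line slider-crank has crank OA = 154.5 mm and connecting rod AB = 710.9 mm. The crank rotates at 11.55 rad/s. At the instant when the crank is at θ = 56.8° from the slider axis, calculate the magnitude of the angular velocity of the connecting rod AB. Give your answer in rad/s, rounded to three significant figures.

1.40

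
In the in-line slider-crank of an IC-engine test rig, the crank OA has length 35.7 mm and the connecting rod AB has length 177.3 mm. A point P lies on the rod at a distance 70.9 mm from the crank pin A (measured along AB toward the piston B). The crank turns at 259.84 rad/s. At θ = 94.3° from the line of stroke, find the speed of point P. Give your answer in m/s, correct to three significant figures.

9.20

ω = 259.8 rad/s.  Crank-pin speed |V_A| = rω = 9.2763 m/s, perpendicular to OA.
Rod angle: sinφ = −(r/L) sinθ ⇒ φ = -11.583°; ω_rod = −rω cosθ/√(L²−r²sin²θ) = +4.0044 rad/s.
V_P = V_A + ω_rod × AP, with AP = 0.0709 m along the rod.
Components: V_Px = −rω sinθ − a·ω_rod·sinφ = -9.1932 m/s;  V_Py = rω cosθ + a·ω_rod·cosφ = -0.41739 m/s.
|V_P| = √(V_Px² + V_Py²) = 9.2026 m/s.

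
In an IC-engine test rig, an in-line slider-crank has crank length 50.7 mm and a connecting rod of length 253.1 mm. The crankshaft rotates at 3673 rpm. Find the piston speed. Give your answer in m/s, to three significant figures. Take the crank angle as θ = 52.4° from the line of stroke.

ω = 2π·3673/60 = 384.6 rad/s
For an in-line slider-crank, x = r cosθ + √(L² − r² sin²θ), so v = −rω sinθ·[1 + r cosθ/√(L² − r² sin²θ)].
With r = 0.0507 m, L = 0.2531 m, θ = 52.4°: √(L² − r² sin²θ) = 0.24989 m.
v = −0.0507·384.6·0.79229·[1 + 0.0507·0.61015/0.24989] = -17.363 m/s.
|v| = 17.363 m/s.

17.4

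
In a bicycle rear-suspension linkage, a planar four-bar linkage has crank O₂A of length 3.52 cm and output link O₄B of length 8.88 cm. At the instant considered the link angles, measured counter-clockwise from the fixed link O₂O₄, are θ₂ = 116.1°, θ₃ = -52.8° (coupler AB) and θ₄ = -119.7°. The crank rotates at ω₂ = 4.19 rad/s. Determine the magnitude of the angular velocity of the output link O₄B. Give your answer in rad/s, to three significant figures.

0.348

ω₂ = 4.19 rad/s
Differentiating the loop-closure r₂e^{iθ₂}+r₃e^{iθ₃}=r₁+r₄e^{iθ₄} gives r₂ω₂e^{iθ₂}+r₃ω₃e^{iθ₃}=r₄ω₄e^{iθ₄}.
Eliminating the other unknown: ω₄ = r₂ω₂ sin(θ₂−θ₃) / [r₄ sin(θ₄−θ₃)].
Numerator sine = +0.19252; denominator sine = -0.91982.
Result = 0.0352·4.19·(+0.19252) / (0.0888·(-0.91982)) = -0.34763 rad/s; magnitude 0.34763 rad/s.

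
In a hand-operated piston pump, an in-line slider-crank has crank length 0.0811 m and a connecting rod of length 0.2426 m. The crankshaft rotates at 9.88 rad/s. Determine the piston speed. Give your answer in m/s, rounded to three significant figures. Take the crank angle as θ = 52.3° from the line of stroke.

ω = 9.88 rad/s
For an in-line slider-crank, x = r cosθ + √(L² − r² sin²θ), so v = −rω sinθ·[1 + r cosθ/√(L² − r² sin²θ)].
With r = 0.0811 m, L = 0.2426 m, θ = 52.3°: √(L² − r² sin²θ) = 0.23396 m.
v = −0.0811·9.88·0.79122·[1 + 0.0811·0.61153/0.23396] = -0.76837 m/s.
|v| = 0.76837 m/s.

0.768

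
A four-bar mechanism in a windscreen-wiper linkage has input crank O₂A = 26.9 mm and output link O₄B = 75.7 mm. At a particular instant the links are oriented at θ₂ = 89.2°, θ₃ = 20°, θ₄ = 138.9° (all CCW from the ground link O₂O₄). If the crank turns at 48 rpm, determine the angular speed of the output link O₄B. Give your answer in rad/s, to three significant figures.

1.91

ω₂ = 5.027 rad/s (from 48 rpm).
Differentiating the loop-closure r₂e^{iθ₂}+r₃e^{iθ₃}=r₁+r₄e^{iθ₄} gives r₂ω₂e^{iθ₂}+r₃ω₃e^{iθ₃}=r₄ω₄e^{iθ₄}.
Eliminating the other unknown: ω₄ = r₂ω₂ sin(θ₂−θ₃) / [r₄ sin(θ₄−θ₃)].
Numerator sine = +0.93483; denominator sine = +0.87546.
Result = 0.0269·5.027·(+0.93483) / (0.0757·(+0.87546)) = +1.9073 rad/s; magnitude 1.9073 rad/s.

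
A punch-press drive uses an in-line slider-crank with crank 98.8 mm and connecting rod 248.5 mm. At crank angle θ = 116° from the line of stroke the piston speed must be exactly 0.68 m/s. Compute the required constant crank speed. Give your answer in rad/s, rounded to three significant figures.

9.41

For an in-line slider-crank, |v_piston| = rω|sinθ|·[1 + r cosθ/√(L² − r² sin²θ)].
With r = 0.0988 m, L = 0.2485 m, θ = 116°: the bracketed kinematic factor |dx/dθ| = 0.07223 m.
ω = v/|dx/dθ| = 0.68/0.07223 = 9.4144 rad/s.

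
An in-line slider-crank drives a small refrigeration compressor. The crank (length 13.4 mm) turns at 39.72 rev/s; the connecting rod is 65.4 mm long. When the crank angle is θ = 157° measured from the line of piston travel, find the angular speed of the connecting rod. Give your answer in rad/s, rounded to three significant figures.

47.2

ω = 249.6 rad/s (converted from 39.72 rev/s).
The rod makes angle φ with the slider axis where L sinφ = r sinθ; differentiating, L cosφ·φ̇ = r ω cosθ.
L cosφ = √(L² − r² sin²θ) = 0.06519 m.
|ω_rod| = r ω |cosθ| / √(L² − r² sin²θ) = 0.0134·249.6·0.92050/0.06519 = 47.221 rad/s.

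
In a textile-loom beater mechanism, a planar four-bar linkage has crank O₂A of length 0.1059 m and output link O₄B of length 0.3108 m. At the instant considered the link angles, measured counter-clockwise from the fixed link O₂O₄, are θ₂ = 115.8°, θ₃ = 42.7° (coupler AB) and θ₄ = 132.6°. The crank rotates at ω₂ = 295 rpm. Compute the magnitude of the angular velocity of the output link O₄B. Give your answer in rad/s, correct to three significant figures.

ω₂ = 30.89 rad/s (from 295 rpm).
Differentiating the loop-closure r₂e^{iθ₂}+r₃e^{iθ₃}=r₁+r₄e^{iθ₄} gives r₂ω₂e^{iθ₂}+r₃ω₃e^{iθ₃}=r₄ω₄e^{iθ₄}.
Eliminating the other unknown: ω₄ = r₂ω₂ sin(θ₂−θ₃) / [r₄ sin(θ₄−θ₃)].
Numerator sine = +0.95681; denominator sine = +1.00000.
Result = 0.1059·30.89·(+0.95681) / (0.3108·(+1.00000)) = +10.071 rad/s; magnitude 10.071 rad/s.

10.1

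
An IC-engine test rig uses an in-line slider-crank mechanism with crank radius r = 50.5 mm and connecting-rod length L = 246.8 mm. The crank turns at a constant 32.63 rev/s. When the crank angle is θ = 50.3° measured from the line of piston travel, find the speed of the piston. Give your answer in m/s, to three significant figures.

9.02

ω = 2π·32.6 = 205 rad/s
For an in-line slider-crank, x = r cosθ + √(L² − r² sin²θ), so v = −rω sinθ·[1 + r cosθ/√(L² − r² sin²θ)].
With r = 0.0505 m, L = 0.2468 m, θ = 50.3°: √(L² − r² sin²θ) = 0.24372 m.
v = −0.0505·205·0.76940·[1 + 0.0505·0.63877/0.24372] = -9.0203 m/s.
|v| = 9.0203 m/s.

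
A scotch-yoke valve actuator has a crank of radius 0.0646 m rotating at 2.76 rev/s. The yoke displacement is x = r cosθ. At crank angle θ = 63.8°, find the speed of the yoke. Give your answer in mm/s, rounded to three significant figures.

1010

ω = 17.34 rad/s (from 2.76 rev/s).
x = r cosθ ⇒ ẋ = −rω sinθ.
|v| = rω|sinθ| = 0.0646·17.34·|sin 63.8°| = 1.0052 m/s = 1005.2 mm/s.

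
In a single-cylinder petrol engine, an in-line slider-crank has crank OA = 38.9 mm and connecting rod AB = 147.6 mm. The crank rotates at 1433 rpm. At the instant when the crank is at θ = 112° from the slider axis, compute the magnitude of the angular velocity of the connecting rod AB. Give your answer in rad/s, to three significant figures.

15.3

ω = 150.1 rad/s (converted from 1433 rpm).
The rod makes angle φ with the slider axis where L sinφ = r sinθ; differentiating, L cosφ·φ̇ = r ω cosθ.
L cosφ = √(L² − r² sin²θ) = 0.14313 m.
|ω_rod| = r ω |cosθ| / √(L² − r² sin²θ) = 0.0389·150.1·0.37461/0.14313 = 15.279 rad/s.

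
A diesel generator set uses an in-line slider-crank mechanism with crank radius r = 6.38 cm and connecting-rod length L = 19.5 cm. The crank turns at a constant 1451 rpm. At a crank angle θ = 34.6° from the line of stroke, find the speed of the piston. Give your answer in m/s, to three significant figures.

7.01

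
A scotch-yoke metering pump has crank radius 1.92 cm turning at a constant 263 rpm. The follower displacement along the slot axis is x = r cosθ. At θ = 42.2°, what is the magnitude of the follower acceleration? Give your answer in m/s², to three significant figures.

ω = 27.54 rad/s (from 263 rpm).
x = r cosθ ⇒ ẍ = −rω² cosθ (ω constant).
|a| = rω²|cosθ| = 0.0192·(27.54)²·|cos 42.2°| = 10.789 m/s².

10.8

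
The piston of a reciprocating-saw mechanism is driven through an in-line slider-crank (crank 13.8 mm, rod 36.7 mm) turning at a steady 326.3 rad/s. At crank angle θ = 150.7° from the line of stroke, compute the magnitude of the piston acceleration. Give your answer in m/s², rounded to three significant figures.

974

ω = 326.3 rad/s
x(θ) = r cosθ + √(L² − r² sin²θ); with ω constant, a = ω²·d²x/dθ².
d²x/dθ² = −r cosθ − r²(cos2θ)/√u − r⁴ sin²2θ/(4u^{3/2}),  u = L² − r² sin²θ = 0.00130128 m².
Substituting r = 0.0138 m, L = 0.0367 m, θ = 150.7°: d²x/dθ² = +0.0091433 m.
a = ω²·d²x/dθ² = (326.3)²·(+0.0091433) = +973.5 m/s²;  |a| = 973.5 m/s².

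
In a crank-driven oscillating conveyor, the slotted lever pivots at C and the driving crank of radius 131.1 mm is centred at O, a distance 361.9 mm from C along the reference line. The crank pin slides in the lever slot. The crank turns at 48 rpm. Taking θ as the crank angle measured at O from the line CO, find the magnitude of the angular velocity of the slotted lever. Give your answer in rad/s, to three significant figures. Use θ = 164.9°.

2.54

ω = 5.027 rad/s (from 48 rpm).
Crank pin A relative to C: A = (d + r cosθ, r sinθ); lever angle φ = atan2(r sinθ, d + r cosθ).
Differentiating tanφ: φ̇ = rω(d cosθ + r)/(d² + r² + 2dr cosθ).
d² + r² + 2dr cosθ = |CA|² = 0.0565449 m²;  d cosθ + r = -0.2183 m.
|ω_lever| = |0.1311·5.027·-0.2183| / 0.0565449 = 2.5441 rad/s.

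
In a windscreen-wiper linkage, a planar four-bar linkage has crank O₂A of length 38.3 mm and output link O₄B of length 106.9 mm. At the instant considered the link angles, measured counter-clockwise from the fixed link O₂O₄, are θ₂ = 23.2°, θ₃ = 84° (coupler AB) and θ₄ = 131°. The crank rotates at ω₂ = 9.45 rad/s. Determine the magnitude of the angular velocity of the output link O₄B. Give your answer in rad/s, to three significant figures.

ω₂ = 9.45 rad/s
Differentiating the loop-closure r₂e^{iθ₂}+r₃e^{iθ₃}=r₁+r₄e^{iθ₄} gives r₂ω₂e^{iθ₂}+r₃ω₃e^{iθ₃}=r₄ω₄e^{iθ₄}.
Eliminating the other unknown: ω₄ = r₂ω₂ sin(θ₂−θ₃) / [r₄ sin(θ₄−θ₃)].
Numerator sine = -0.87292; denominator sine = +0.73135.
Result = 0.0383·9.45·(-0.87292) / (0.1069·(+0.73135)) = -4.0411 rad/s; magnitude 4.0411 rad/s.

4.04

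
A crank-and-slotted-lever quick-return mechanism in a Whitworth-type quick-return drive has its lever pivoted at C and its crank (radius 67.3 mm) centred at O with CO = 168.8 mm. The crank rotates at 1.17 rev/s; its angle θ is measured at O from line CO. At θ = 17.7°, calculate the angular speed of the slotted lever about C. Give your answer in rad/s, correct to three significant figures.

2.06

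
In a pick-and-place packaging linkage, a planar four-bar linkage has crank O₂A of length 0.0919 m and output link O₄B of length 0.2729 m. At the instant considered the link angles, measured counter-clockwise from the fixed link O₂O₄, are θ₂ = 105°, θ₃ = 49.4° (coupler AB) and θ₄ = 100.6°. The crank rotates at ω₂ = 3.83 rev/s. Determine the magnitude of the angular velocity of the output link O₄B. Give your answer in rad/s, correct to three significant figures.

8.58

ω₂ = 24.06 rad/s (from 3.83 rev/s).
Differentiating the loop-closure r₂e^{iθ₂}+r₃e^{iθ₃}=r₁+r₄e^{iθ₄} gives r₂ω₂e^{iθ₂}+r₃ω₃e^{iθ₃}=r₄ω₄e^{iθ₄}.
Eliminating the other unknown: ω₄ = r₂ω₂ sin(θ₂−θ₃) / [r₄ sin(θ₄−θ₃)].
Numerator sine = +0.82511; denominator sine = +0.77934.
Result = 0.0919·24.06·(+0.82511) / (0.2729·(+0.77934)) = +8.5798 rad/s; magnitude 8.5798 rad/s.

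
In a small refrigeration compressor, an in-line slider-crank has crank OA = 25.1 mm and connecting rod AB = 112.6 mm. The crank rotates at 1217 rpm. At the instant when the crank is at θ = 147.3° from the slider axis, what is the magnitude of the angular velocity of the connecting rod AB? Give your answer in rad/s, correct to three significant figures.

ω = 127.4 rad/s (converted from 1217 rpm).
The rod makes angle φ with the slider axis where L sinφ = r sinθ; differentiating, L cosφ·φ̇ = r ω cosθ.
L cosφ = √(L² − r² sin²θ) = 0.11178 m.
|ω_rod| = r ω |cosθ| / √(L² − r² sin²θ) = 0.0251·127.4·0.84151/0.11178 = 24.082 rad/s.

24.1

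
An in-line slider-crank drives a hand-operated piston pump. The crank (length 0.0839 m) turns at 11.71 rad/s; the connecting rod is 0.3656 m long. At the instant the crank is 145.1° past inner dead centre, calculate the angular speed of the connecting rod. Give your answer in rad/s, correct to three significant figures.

ω = 11.71 rad/s
The rod makes angle φ with the slider axis where L sinφ = r sinθ; differentiating, L cosφ·φ̇ = r ω cosθ.
L cosφ = √(L² − r² sin²θ) = 0.36243 m.
|ω_rod| = r ω |cosθ| / √(L² − r² sin²θ) = 0.0839·11.71·0.82015/0.36243 = 2.2232 rad/s.

2.22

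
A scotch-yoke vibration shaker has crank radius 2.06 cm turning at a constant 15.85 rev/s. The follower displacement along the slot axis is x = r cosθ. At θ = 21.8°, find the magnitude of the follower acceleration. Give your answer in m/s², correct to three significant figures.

190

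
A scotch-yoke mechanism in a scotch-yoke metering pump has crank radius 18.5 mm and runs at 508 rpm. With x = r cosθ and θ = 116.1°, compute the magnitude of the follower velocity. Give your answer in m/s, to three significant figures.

ω = 53.2 rad/s (from 508 rpm).
x = r cosθ ⇒ ẋ = −rω sinθ.
|v| = rω|sinθ| = 0.0185·53.2·|sin 116.1°| = 0.8838 m/s.

0.884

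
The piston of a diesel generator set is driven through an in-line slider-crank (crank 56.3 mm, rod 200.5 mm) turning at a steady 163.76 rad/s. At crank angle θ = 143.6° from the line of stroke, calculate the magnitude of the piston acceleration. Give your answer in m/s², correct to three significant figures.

ω = 163.8 rad/s
x(θ) = r cosθ + √(L² − r² sin²θ); with ω constant, a = ω²·d²x/dθ².
d²x/dθ² = −r cosθ − r²(cos2θ)/√u − r⁴ sin²2θ/(4u^{3/2}),  u = L² − r² sin²θ = 0.0390841 m².
Substituting r = 0.0563 m, L = 0.2005 m, θ = 143.6°: d²x/dθ² = +0.040278 m.
a = ω²·d²x/dθ² = (163.8)²·(+0.040278) = +1080.1 m/s²;  |a| = 1080.1 m/s².

1080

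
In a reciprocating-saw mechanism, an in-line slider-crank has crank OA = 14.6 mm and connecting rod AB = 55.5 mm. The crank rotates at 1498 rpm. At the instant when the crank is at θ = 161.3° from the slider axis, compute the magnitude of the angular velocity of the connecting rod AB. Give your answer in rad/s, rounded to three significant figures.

39.2

ω = 156.9 rad/s (converted from 1498 rpm).
The rod makes angle φ with the slider axis where L sinφ = r sinθ; differentiating, L cosφ·φ̇ = r ω cosθ.
L cosφ = √(L² − r² sin²θ) = 0.055302 m.
|ω_rod| = r ω |cosθ| / √(L² − r² sin²θ) = 0.0146·156.9·0.94721/0.055302 = 39.228 rad/s.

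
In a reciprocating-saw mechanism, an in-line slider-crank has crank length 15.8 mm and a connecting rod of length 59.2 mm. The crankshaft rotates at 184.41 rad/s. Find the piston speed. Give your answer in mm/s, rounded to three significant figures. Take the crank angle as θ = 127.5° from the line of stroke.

ω = 184.4 rad/s
For an in-line slider-crank, x = r cosθ + √(L² − r² sin²θ), so v = −rω sinθ·[1 + r cosθ/√(L² − r² sin²θ)].
With r = 0.0158 m, L = 0.0592 m, θ = 127.5°: √(L² − r² sin²θ) = 0.057858 m.
v = −0.0158·184.4·0.79335·[1 + 0.0158·-0.60876/0.057858] = -1.9273 m/s.
|v| = 1.9273 m/s = 1927.3 mm/s.

1930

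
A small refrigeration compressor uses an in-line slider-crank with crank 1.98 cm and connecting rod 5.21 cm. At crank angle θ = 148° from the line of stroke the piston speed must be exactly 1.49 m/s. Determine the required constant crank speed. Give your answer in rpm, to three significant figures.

2020

For an in-line slider-crank, |v_piston| = rω|sinθ|·[1 + r cosθ/√(L² − r² sin²θ)].
With r = 0.0198 m, L = 0.0521 m, θ = 148°: the bracketed kinematic factor |dx/dθ| = 0.0070401 m.
ω = v/|dx/dθ| = 1.49/0.0070401 = 211.65 rad/s.
N = 60ω/(2π) = 2021.1 rpm.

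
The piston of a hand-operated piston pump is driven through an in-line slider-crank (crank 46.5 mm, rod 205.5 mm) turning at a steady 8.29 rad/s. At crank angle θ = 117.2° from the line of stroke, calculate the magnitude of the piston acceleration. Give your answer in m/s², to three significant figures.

1.88

ω = 8.29 rad/s
x(θ) = r cosθ + √(L² − r² sin²θ); with ω constant, a = ω²·d²x/dθ².
d²x/dθ² = −r cosθ − r²(cos2θ)/√u − r⁴ sin²2θ/(4u^{3/2}),  u = L² − r² sin²θ = 0.0405198 m².
Substituting r = 0.0465 m, L = 0.2055 m, θ = 117.2°: d²x/dθ² = +0.027413 m.
a = ω²·d²x/dθ² = (8.29)²·(+0.027413) = +1.884 m/s²;  |a| = 1.884 m/s².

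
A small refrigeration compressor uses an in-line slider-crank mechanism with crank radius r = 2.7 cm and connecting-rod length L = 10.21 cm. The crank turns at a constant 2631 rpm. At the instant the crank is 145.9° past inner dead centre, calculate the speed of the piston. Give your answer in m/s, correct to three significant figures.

3.25

ω = 2π·2631/60 = 275.5 rad/s
For an in-line slider-crank, x = r cosθ + √(L² − r² sin²θ), so v = −rω sinθ·[1 + r cosθ/√(L² − r² sin²θ)].
With r = 0.027 m, L = 0.1021 m, θ = 145.9°: √(L² − r² sin²θ) = 0.10097 m.
v = −0.027·275.5·0.56064·[1 + 0.027·-0.82806/0.10097] = -3.2471 m/s.
|v| = 3.2471 m/s.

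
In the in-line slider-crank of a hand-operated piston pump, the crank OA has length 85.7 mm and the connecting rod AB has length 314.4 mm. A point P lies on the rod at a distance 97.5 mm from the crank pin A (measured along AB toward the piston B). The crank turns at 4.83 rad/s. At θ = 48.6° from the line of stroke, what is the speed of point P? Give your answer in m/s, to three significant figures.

ω = 4.83 rad/s.  Crank-pin speed |V_A| = rω = 0.41393 m/s, perpendicular to OA.
Rod angle: sinφ = −(r/L) sinθ ⇒ φ = -11.798°; ω_rod = −rω cosθ/√(L²−r²sin²θ) = -0.88946 rad/s.
V_P = V_A + ω_rod × AP, with AP = 0.0975 m along the rod.
Components: V_Px = −rω sinθ − a·ω_rod·sinφ = -0.32823 m/s;  V_Py = rω cosθ + a·ω_rod·cosφ = +0.18885 m/s.
|V_P| = √(V_Px² + V_Py²) = 0.37868 m/s.

0.379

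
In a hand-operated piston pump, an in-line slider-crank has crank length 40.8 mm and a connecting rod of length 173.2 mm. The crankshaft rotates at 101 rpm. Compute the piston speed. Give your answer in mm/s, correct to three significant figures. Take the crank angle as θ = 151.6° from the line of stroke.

ω = 2π·101/60 = 10.58 rad/s
For an in-line slider-crank, x = r cosθ + √(L² − r² sin²θ), so v = −rω sinθ·[1 + r cosθ/√(L² − r² sin²θ)].
With r = 0.0408 m, L = 0.1732 m, θ = 151.6°: √(L² − r² sin²θ) = 0.17211 m.
v = −0.0408·10.58·0.47562·[1 + 0.0408·-0.87965/0.17211] = -0.16245 m/s.
|v| = 0.16245 m/s = 162.45 mm/s.

162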